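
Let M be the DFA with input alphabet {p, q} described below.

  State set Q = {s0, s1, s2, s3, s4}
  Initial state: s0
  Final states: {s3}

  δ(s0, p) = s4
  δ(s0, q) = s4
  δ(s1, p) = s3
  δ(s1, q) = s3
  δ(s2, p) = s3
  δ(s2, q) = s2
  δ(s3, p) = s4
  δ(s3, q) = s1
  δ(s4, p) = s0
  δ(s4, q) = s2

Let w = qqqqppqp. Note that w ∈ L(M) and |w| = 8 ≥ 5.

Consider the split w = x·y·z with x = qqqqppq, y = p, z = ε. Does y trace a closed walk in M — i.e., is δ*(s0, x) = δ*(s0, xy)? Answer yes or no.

no

Run of M on the first 8 characters of w = q q q q p p q p:
  step 0: s0  (start)
  step 1: s4  (read q: s0→s4)
  step 2: s2  (read q: s4→s2)
  step 3: s2  (read q: s2→s2)
  step 4: s2  (read q: s2→s2)
  step 5: s3  (read p: s2→s3)
  step 6: s4  (read p: s3→s4)
  step 7: s2  (read q: s4→s2)
  step 8: s3  (read p: s2→s3)

After x (step 7): s2. After xy (step 8): s3.
They differ (s2 ≠ s3), so y is not a cycle from the state after x; this split is not the one the pumping-lemma construction produces, and pumping y need not keep the string in L(M).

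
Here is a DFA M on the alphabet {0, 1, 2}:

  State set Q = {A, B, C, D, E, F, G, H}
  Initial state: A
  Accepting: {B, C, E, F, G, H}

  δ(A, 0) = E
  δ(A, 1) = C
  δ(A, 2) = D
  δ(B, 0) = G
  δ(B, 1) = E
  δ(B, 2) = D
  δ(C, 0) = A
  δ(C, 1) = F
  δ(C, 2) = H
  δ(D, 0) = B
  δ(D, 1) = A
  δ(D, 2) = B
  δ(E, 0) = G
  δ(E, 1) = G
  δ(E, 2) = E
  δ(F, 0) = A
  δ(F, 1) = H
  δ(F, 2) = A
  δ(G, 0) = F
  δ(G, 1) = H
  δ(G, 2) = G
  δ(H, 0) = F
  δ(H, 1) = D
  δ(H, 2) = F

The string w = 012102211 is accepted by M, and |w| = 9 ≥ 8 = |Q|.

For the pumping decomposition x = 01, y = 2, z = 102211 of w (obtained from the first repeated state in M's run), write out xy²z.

0122102211

xy^2z = 01·2·2·102211 = 0122102211.
Reading y = 2 takes M from G back to G, so after x·y·y the machine is still in G, and z then leads to the accepting state C. Hence 0122102211 ∈ L(M).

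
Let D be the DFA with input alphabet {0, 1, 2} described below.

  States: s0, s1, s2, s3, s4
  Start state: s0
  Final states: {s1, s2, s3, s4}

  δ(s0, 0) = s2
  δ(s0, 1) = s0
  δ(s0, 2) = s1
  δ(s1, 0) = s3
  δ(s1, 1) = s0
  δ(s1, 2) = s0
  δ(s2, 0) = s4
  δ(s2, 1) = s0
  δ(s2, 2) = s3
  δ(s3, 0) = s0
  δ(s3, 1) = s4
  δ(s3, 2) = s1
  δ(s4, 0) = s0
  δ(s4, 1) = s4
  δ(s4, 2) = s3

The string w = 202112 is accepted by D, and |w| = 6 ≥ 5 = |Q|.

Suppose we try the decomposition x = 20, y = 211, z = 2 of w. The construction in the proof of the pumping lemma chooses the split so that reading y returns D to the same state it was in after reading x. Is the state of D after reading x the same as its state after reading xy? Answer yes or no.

no

State sequence: s0 -2-> s1 -0-> s3 -2-> s1 -1-> s0 -1-> s0

After x (step 2): s3. After xy (step 5): s0.
They differ (s3 ≠ s0), so y is not a cycle from the state after x; this split is not the one the pumping-lemma construction produces, and pumping y need not keep the string in L(D).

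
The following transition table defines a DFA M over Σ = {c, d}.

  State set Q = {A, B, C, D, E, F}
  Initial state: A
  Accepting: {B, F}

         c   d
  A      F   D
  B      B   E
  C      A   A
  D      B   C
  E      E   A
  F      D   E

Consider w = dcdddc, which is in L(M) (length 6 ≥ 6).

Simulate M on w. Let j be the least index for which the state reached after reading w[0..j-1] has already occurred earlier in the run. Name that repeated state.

A

State sequence: A -d-> D -c-> B -d-> E -d-> A -d-> D -c-> B
First repeat at step 4: A was already visited.

The earliest repeat is at step j = 4: M is in A, which it already visited at step i = 0.
Since M has 6 states, any run of length ≥ 6 visits 6+1 states, so by pigeonhole some state repeats within the first 6 steps — that repeat gives the pumpable loop.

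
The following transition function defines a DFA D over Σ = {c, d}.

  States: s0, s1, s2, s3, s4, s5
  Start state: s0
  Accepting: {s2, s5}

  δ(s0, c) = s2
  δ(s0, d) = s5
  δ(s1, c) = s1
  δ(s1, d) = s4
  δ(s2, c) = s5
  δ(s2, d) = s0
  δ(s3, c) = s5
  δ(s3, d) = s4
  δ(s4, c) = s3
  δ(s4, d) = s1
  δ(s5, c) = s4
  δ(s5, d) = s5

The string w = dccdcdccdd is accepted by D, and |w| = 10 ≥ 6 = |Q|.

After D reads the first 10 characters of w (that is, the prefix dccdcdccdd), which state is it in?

s5

State sequence: s0 -d-> s5 -c-> s4 -c-> s3 -d-> s4 -c-> s3 -d-> s4 -c-> s3 -c-> s5 -d-> s5 -d-> s5

After reading 10 characters, D is in state s5.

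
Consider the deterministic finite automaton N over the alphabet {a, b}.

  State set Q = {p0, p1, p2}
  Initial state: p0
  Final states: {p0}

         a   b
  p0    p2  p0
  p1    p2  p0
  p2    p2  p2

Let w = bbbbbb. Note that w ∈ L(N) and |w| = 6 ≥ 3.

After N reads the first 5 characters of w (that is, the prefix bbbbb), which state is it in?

p0

Run of N on the first 5 characters of w = b b b b b:
  step 0: p0  (start)
  step 1: p0  (read b: p0→p0)
  step 2: p0  (read b: p0→p0)
  step 3: p0  (read b: p0→p0)
  step 4: p0  (read b: p0→p0)
  step 5: p0  (read b: p0→p0)

After reading 5 characters, N is in state p0.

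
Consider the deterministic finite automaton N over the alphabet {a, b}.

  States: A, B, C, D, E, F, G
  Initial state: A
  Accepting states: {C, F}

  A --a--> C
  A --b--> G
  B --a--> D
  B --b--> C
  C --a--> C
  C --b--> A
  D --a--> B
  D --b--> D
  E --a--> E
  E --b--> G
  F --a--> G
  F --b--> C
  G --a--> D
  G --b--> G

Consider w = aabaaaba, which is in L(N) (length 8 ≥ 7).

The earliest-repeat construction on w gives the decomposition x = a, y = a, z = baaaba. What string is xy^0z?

xy⁰z = xz = a·baaaba = abaaaba.
Reading y = a takes N from C back to C, so after x the machine is still in C, and z then leads to the accepting state C. Hence abaaaba ∈ L(N).

abaaaba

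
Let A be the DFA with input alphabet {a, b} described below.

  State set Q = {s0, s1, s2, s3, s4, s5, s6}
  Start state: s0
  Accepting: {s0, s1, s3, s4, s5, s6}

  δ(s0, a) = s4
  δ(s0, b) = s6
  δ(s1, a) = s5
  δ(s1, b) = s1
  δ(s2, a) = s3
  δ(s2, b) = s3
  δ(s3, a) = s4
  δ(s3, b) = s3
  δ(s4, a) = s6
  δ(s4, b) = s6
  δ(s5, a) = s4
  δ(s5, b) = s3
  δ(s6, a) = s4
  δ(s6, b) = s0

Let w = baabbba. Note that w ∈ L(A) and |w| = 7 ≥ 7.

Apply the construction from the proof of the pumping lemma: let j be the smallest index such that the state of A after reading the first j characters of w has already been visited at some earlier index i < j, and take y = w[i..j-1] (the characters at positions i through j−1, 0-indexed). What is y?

Run of A on w = b a a b b b a:
  step 0: s0  (start)
  step 1: s6  (read b: s0→s6)
  step 2: s4  (read a: s6→s4)
  step 3: s6  (read a: s4→s6)   ← first repeat (s6 seen earlier)
  step 4: s0  (read b: s6→s0)
  step 5: s6  (read b: s0→s6)
  step 6: s0  (read b: s6→s0)
  step 7: s4  (read a: s0→s4)

So i = 1, j = 3, giving x = w[0:1] = b, y = w[1:3] = aa, z = w[3:7] = bbba.
Check: |xy| = 3 ≤ 7 and |y| = 2 ≥ 1. Reading y takes A from s6 back to s6, so every xyⁱz is accepted.
The DFA has 7 states, so the proof of the pumping lemma guarantees a repeated state among the first 7+1 visited; the segment between the two visits is the pumpable y.

aa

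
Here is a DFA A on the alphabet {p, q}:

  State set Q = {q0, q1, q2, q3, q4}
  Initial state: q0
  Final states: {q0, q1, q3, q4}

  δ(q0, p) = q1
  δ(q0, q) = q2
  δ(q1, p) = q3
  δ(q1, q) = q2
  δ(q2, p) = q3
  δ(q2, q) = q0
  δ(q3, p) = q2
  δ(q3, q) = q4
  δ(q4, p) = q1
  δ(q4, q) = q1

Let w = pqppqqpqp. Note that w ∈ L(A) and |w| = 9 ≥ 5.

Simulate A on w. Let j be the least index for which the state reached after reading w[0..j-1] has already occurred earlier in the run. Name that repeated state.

q2

Run of A on w = p q p p q q p q p:
  step 0: q0  (start)
  step 1: q1  (read p: q0→q1)
  step 2: q2  (read q: q1→q2)
  step 3: q3  (read p: q2→q3)
  step 4: q2  (read p: q3→q2)   ← first repeat (q2 seen earlier)
  step 5: q0  (read q: q2→q0)
  step 6: q2  (read q: q0→q2)
  step 7: q3  (read p: q2→q3)
  step 8: q4  (read q: q3→q4)
  step 9: q1  (read p: q4→q1)

The earliest repeat is at step j = 4: A is in q2, which it already visited at step i = 2.
Since A has 5 states, any run of length ≥ 5 visits 5+1 states, so by pigeonhole some state repeats within the first 5 steps — that repeat gives the pumpable loop.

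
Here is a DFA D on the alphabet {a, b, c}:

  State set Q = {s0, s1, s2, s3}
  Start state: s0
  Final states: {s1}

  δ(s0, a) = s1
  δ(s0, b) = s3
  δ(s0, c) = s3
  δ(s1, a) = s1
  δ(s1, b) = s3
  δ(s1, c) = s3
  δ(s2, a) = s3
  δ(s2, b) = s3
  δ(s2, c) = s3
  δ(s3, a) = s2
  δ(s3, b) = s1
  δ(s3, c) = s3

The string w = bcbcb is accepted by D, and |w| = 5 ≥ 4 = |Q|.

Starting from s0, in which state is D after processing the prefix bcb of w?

s1

State sequence: s0 -b-> s3 -c-> s3 -b-> s1

After reading 3 characters, D is in state s1.
(This kind of state-tracing is the core of the pumping-lemma construction: with 4 states, pigeonhole forces a repeat within the first 4 steps.)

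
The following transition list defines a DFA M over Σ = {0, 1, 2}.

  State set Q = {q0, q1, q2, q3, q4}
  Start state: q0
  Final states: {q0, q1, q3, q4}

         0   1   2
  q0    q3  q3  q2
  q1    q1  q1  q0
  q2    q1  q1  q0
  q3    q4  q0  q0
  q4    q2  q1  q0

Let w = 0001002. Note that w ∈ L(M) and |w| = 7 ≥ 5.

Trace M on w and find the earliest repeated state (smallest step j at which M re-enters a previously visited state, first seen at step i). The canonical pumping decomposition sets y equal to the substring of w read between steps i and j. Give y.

Run of M on w = 0 0 0 1 0 0 2:
  step 0: q0  (start)
  step 1: q3  (read 0: q0→q3)
  step 2: q4  (read 0: q3→q4)
  step 3: q2  (read 0: q4→q2)
  step 4: q1  (read 1: q2→q1)
  step 5: q1  (read 0: q1→q1)   ← first repeat (q1 seen earlier)
  step 6: q1  (read 0: q1→q1)
  step 7: q0  (read 2: q1→q0)

So i = 4, j = 5, giving x = w[0:4] = 0001, y = w[4:5] = 0, z = w[5:7] = 02.
Check: |xy| = 5 ≤ 5 and |y| = 1 ≥ 1. Reading y takes M from q1 back to q1, so every xyⁱz is accepted.
Pumping length from the standard proof: p = 5 (the number of states). The repeated state found above gives |xy| = j ≤ 5 and |y| = j − i ≥ 1.

0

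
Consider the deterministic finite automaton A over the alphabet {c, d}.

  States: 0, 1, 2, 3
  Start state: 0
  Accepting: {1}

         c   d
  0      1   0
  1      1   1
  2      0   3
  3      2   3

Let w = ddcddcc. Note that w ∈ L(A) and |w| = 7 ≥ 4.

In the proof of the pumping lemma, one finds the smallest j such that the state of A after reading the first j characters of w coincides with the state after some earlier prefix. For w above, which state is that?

0

Run of A on w = d d c d d c c:
  step 0: 0  (start)
  step 1: 0  (read d: 0→0)   ← first repeat (0 seen earlier)
  step 2: 0  (read d: 0→0)
  step 3: 1  (read c: 0→1)
  step 4: 1  (read d: 1→1)
  step 5: 1  (read d: 1→1)
  step 6: 1  (read c: 1→1)
  step 7: 1  (read c: 1→1)

The earliest repeat is at step j = 1: A is in 0, which it already visited at step i = 0.
Since A has 4 states, any run of length ≥ 4 visits 4+1 states, so by pigeonhole some state repeats within the first 4 steps — that repeat gives the pumpable loop.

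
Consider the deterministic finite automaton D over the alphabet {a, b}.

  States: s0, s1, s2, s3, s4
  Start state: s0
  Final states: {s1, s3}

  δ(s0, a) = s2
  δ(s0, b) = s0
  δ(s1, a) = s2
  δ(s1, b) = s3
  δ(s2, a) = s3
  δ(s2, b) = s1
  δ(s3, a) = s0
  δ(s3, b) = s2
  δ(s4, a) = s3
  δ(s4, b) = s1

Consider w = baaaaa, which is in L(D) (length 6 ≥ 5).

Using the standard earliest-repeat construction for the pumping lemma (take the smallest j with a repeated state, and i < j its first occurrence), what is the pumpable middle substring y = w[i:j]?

Run of D on w = b a a a a a:
  step 0: s0  (start)
  step 1: s0  (read b: s0→s0)   ← first repeat (s0 seen earlier)
  step 2: s2  (read a: s0→s2)
  step 3: s3  (read a: s2→s3)
  step 4: s0  (read a: s3→s0)
  step 5: s2  (read a: s0→s2)
  step 6: s3  (read a: s2→s3)

So i = 0, j = 1, giving x = w[0:0] = ε, y = w[0:1] = b, z = w[1:6] = aaaaa.
Check: |xy| = 1 ≤ 5 and |y| = 1 ≥ 1. Reading y takes D from s0 back to s0, so every xyⁱz is accepted.
Since D has 5 states, any run of length ≥ 5 visits 5+1 states, so by pigeonhole some state repeats within the first 5 steps — that repeat gives the pumpable loop.

b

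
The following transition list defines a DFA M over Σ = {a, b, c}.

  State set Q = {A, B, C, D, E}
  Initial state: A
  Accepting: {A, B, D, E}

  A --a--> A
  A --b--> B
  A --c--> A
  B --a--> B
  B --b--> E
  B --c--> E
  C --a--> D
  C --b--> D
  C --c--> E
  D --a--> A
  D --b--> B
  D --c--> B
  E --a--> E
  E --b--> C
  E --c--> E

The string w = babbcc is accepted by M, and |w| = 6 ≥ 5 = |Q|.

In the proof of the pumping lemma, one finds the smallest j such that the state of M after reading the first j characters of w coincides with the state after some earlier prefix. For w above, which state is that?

B

State sequence: A -b-> B -a-> B -b-> E -b-> C -c-> E -c-> E
First repeat at step 2: B was already visited.

The earliest repeat is at step j = 2: M is in B, which it already visited at step i = 1.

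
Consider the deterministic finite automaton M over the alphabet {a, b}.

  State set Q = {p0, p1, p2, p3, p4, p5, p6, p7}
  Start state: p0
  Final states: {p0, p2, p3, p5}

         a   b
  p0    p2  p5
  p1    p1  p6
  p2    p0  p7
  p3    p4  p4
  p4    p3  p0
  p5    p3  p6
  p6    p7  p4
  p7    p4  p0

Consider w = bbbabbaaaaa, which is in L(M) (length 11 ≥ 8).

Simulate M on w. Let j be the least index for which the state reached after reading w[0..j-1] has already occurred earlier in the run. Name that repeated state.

Run of M on w = b b b a b b a a a a a:
  step 0: p0  (start)
  step 1: p5  (read b: p0→p5)
  step 2: p6  (read b: p5→p6)
  step 3: p4  (read b: p6→p4)
  step 4: p3  (read a: p4→p3)
  step 5: p4  (read b: p3→p4)   ← first repeat (p4 seen earlier)
  step 6: p0  (read b: p4→p0)
  step 7: p2  (read a: p0→p2)
  step 8: p0  (read a: p2→p0)
  step 9: p2  (read a: p0→p2)
  step 10: p0  (read a: p2→p0)
  step 11: p2  (read a: p0→p2)

The earliest repeat is at step j = 5: M is in p4, which it already visited at step i = 3.
Pumping length from the standard proof: p = 8 (the number of states). The repeated state found above gives |xy| = j ≤ 8 and |y| = j − i ≥ 1.

p4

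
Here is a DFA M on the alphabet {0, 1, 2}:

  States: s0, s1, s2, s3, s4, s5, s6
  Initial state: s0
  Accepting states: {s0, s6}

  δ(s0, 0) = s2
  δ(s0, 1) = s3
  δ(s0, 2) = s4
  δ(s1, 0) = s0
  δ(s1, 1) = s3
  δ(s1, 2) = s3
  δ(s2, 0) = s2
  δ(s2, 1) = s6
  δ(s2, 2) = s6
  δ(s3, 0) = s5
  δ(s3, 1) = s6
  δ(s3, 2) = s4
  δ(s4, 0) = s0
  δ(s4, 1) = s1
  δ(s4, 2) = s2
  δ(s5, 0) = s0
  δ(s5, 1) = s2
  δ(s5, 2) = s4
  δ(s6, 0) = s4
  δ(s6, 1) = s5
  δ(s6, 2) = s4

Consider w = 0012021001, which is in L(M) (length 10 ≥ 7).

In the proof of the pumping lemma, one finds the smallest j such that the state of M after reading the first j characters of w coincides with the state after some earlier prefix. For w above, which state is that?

Run of M on w = 0 0 1 2 0 2 1 0 0 1:
  step 0: s0  (start)
  step 1: s2  (read 0: s0→s2)
  step 2: s2  (read 0: s2→s2)   ← first repeat (s2 seen earlier)
  step 3: s6  (read 1: s2→s6)
  step 4: s4  (read 2: s6→s4)
  step 5: s0  (read 0: s4→s0)
  step 6: s4  (read 2: s0→s4)
  step 7: s1  (read 1: s4→s1)
  step 8: s0  (read 0: s1→s0)
  step 9: s2  (read 0: s0→s2)
  step 10: s6  (read 1: s2→s6)

The earliest repeat is at step j = 2: M is in s2, which it already visited at step i = 1.

s2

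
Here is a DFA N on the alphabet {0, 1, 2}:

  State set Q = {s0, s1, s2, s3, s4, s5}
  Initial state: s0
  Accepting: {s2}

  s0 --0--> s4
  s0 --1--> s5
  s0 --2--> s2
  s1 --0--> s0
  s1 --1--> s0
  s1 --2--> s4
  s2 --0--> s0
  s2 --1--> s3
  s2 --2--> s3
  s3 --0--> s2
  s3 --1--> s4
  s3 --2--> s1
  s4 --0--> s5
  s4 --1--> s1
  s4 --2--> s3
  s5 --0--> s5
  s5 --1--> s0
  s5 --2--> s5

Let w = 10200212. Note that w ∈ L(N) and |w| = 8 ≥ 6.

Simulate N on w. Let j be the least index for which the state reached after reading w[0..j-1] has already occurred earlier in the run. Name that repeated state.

s5

State sequence: s0 -1-> s5 -0-> s5 -2-> s5 -0-> s5 -0-> s5 -2-> s5 -1-> s0 -2-> s2
First repeat at step 2: s5 was already visited.

The earliest repeat is at step j = 2: N is in s5, which it already visited at step i = 1.
With |Q| = 6, pigeonhole forces a state repeat no later than step 6; the substring read between the first and second visits to that state can be pumped.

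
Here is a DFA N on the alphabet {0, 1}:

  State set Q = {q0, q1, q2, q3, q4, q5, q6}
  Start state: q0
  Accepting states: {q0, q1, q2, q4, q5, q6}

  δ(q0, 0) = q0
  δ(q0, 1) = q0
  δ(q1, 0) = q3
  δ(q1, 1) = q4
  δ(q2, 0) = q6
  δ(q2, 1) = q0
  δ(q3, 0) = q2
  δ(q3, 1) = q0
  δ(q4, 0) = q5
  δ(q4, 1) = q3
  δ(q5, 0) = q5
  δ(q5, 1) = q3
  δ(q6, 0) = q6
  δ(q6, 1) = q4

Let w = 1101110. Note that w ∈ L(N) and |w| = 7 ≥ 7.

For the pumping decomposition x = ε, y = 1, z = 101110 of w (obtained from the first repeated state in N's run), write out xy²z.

11101110

xy^2z = ε·1·1·101110 = 11101110.
Reading y = 1 takes N from q0 back to q0, so after x·y·y the machine is still in q0, and z then leads to the accepting state q0. Hence 11101110 ∈ L(N).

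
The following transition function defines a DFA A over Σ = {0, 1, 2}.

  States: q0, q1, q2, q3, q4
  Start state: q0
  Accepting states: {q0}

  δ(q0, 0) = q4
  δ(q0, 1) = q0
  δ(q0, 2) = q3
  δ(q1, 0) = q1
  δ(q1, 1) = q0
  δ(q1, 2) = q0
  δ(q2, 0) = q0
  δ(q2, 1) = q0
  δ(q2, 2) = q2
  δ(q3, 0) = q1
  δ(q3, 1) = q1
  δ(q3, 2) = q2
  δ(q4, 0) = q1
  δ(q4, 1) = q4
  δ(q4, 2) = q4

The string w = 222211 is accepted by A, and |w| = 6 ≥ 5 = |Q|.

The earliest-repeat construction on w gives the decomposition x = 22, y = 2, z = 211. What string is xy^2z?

2222211

xy^2z = 22·2·2·211 = 2222211.
Reading y = 2 takes A from q2 back to q2, so after x·y·y the machine is still in q2, and z then leads to the accepting state q0. Hence 2222211 ∈ L(A).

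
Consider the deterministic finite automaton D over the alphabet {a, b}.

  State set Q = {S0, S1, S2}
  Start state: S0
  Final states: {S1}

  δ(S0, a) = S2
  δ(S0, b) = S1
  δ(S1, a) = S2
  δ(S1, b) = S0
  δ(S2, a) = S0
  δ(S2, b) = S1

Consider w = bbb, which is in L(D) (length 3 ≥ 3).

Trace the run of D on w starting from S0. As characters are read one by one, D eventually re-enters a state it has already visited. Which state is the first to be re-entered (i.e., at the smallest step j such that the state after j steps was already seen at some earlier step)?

Run of D on w = b b b:
  step 0: S0  (start)
  step 1: S1  (read b: S0→S1)
  step 2: S0  (read b: S1→S0)   ← first repeat (S0 seen earlier)
  step 3: S1  (read b: S0→S1)

The earliest repeat is at step j = 2: D is in S0, which it already visited at step i = 0.

S0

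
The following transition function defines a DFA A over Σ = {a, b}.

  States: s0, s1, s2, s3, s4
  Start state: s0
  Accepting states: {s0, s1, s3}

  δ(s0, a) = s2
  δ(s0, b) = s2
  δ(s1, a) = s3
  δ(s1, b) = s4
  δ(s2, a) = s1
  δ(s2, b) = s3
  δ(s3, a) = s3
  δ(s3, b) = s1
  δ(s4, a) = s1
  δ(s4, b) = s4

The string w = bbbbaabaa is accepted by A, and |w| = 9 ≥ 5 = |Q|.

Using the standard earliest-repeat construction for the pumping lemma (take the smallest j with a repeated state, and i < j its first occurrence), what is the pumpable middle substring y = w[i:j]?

Run of A on w = b b b b a a b a a:
  step 0: s0  (start)
  step 1: s2  (read b: s0→s2)
  step 2: s3  (read b: s2→s3)
  step 3: s1  (read b: s3→s1)
  step 4: s4  (read b: s1→s4)
  step 5: s1  (read a: s4→s1)   ← first repeat (s1 seen earlier)
  step 6: s3  (read a: s1→s3)
  step 7: s1  (read b: s3→s1)
  step 8: s3  (read a: s1→s3)
  step 9: s3  (read a: s3→s3)

So i = 3, j = 5, giving x = w[0:3] = bbb, y = w[3:5] = ba, z = w[5:9] = abaa.
Check: |xy| = 5 ≤ 5 and |y| = 2 ≥ 1. Reading y takes A from s1 back to s1, so every xyⁱz is accepted.

ba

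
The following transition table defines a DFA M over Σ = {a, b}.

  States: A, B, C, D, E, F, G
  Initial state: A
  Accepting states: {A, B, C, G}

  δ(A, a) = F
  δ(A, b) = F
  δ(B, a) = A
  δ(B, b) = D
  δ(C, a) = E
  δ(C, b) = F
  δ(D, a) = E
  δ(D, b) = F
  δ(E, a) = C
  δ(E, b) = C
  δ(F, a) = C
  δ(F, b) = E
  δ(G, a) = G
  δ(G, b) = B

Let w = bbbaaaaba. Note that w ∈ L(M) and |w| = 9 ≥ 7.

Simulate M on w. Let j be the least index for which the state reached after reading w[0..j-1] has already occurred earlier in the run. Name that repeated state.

Run of M on w = b b b a a a a b a:
  step 0: A  (start)
  step 1: F  (read b: A→F)
  step 2: E  (read b: F→E)
  step 3: C  (read b: E→C)
  step 4: E  (read a: C→E)   ← first repeat (E seen earlier)
  step 5: C  (read a: E→C)
  step 6: E  (read a: C→E)
  step 7: C  (read a: E→C)
  step 8: F  (read b: C→F)
  step 9: C  (read a: F→C)

The earliest repeat is at step j = 4: M is in E, which it already visited at step i = 2.
Since M has 7 states, any run of length ≥ 7 visits 7+1 states, so by pigeonhole some state repeats within the first 7 steps — that repeat gives the pumpable loop.

E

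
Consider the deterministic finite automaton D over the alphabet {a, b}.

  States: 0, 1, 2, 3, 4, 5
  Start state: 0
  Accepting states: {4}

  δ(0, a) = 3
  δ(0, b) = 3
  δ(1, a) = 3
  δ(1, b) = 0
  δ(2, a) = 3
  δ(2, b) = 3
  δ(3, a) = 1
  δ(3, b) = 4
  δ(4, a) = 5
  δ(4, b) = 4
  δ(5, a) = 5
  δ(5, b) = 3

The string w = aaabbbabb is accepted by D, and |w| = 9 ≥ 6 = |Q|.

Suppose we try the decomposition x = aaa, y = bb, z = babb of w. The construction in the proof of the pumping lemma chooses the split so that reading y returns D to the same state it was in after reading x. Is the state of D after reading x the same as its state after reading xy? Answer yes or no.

no

Run of D on the first 5 characters of w = a a a b b:
  step 0: 0  (start)
  step 1: 3  (read a: 0→3)
  step 2: 1  (read a: 3→1)
  step 3: 3  (read a: 1→3)
  step 4: 4  (read b: 3→4)
  step 5: 4  (read b: 4→4)

After x (step 3): 3. After xy (step 5): 4.
They differ (3 ≠ 4), so y is not a cycle from the state after x; this split is not the one the pumping-lemma construction produces, and pumping y need not keep the string in L(D).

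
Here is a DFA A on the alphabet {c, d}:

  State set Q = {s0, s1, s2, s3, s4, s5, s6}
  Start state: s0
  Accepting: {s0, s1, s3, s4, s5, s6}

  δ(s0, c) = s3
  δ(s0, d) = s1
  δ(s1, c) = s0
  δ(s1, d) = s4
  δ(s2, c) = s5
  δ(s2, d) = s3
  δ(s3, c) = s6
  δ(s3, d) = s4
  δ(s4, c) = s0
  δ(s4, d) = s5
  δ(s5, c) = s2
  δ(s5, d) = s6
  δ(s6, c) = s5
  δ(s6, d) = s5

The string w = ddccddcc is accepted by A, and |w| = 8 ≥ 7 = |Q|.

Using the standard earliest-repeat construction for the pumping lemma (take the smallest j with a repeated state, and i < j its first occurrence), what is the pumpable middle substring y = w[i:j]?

State sequence: s0 -d-> s1 -d-> s4 -c-> s0 -c-> s3 -d-> s4 -d-> s5 -c-> s2 -c-> s5
First repeat at step 3: s0 was already visited.

So i = 0, j = 3, giving x = w[0:0] = ε, y = w[0:3] = ddc, z = w[3:8] = cddcc.
Check: |xy| = 3 ≤ 7 and |y| = 3 ≥ 1. Reading y takes A from s0 back to s0, so every xyⁱz is accepted.
Since A has 7 states, any run of length ≥ 7 visits 7+1 states, so by pigeonhole some state repeats within the first 7 steps — that repeat gives the pumpable loop.

ddc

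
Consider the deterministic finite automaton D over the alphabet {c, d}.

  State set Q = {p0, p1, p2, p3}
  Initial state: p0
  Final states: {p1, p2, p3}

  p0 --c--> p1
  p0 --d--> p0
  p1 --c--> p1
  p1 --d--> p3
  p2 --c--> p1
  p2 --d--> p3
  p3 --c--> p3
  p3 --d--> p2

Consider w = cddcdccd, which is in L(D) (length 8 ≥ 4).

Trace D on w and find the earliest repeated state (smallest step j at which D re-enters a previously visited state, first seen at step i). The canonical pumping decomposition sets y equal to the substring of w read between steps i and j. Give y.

State sequence: p0 -c-> p1 -d-> p3 -d-> p2 -c-> p1 -d-> p3 -c-> p3 -c-> p3 -d-> p2
First repeat at step 4: p1 was already visited.

So i = 1, j = 4, giving x = w[0:1] = c, y = w[1:4] = ddc, z = w[4:8] = dccd.
Check: |xy| = 4 ≤ 4 and |y| = 3 ≥ 1. Reading y takes D from p1 back to p1, so every xyⁱz is accepted.

ddc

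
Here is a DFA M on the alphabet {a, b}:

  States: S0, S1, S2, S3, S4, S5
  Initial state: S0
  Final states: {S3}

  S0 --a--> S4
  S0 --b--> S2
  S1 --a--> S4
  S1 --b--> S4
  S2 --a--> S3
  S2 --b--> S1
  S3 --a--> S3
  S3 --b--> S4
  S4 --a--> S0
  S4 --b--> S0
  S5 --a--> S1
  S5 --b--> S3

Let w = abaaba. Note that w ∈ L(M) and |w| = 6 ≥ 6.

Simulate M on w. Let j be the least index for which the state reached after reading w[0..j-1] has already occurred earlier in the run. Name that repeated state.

State sequence: S0 -a-> S4 -b-> S0 -a-> S4 -a-> S0 -b-> S2 -a-> S3
First repeat at step 2: S0 was already visited.

The earliest repeat is at step j = 2: M is in S0, which it already visited at step i = 0.
The DFA has 6 states, so the proof of the pumping lemma guarantees a repeated state among the first 6+1 visited; the segment between the two visits is the pumpable y.

S0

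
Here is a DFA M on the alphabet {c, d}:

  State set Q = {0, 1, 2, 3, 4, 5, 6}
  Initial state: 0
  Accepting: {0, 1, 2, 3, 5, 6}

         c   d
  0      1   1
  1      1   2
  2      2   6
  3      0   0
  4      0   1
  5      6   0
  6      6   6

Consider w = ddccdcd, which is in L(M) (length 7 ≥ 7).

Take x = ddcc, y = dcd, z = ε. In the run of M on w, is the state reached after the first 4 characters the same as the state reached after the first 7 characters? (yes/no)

no

State sequence: 0 -d-> 1 -d-> 2 -c-> 2 -c-> 2 -d-> 6 -c-> 6 -d-> 6

After x (step 4): 2. After xy (step 7): 6.
They differ (2 ≠ 6), so y is not a cycle from the state after x; this split is not the one the pumping-lemma construction produces, and pumping y need not keep the string in L(M).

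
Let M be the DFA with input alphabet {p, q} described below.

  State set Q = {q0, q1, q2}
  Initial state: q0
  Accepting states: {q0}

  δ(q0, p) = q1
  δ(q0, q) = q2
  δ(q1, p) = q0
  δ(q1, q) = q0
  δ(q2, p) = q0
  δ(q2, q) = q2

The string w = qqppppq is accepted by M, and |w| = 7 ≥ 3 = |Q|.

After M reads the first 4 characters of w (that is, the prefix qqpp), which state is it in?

q1

State sequence: q0 -q-> q2 -q-> q2 -p-> q0 -p-> q1

After reading 4 characters, M is in state q1.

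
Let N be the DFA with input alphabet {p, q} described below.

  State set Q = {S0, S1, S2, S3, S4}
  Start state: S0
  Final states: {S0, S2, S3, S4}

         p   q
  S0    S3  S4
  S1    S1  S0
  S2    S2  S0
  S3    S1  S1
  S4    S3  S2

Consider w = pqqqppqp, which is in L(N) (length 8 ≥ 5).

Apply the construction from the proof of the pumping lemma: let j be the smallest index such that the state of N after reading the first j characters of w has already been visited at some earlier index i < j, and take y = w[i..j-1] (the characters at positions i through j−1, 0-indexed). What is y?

pqq

State sequence: S0 -p-> S3 -q-> S1 -q-> S0 -q-> S4 -p-> S3 -p-> S1 -q-> S0 -p-> S3
First repeat at step 3: S0 was already visited.

So i = 0, j = 3, giving x = w[0:0] = ε, y = w[0:3] = pqq, z = w[3:8] = qppqp.
Check: |xy| = 3 ≤ 5 and |y| = 3 ≥ 1. Reading y takes N from S0 back to S0, so every xyⁱz is accepted.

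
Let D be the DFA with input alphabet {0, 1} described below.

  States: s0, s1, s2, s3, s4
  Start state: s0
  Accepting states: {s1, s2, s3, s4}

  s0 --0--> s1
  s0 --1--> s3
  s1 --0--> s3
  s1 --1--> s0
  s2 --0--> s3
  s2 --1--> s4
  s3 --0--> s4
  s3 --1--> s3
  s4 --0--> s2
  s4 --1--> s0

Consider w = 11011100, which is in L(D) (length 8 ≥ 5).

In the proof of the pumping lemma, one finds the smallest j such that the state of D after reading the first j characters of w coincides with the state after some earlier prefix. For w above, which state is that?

s3

State sequence: s0 -1-> s3 -1-> s3 -0-> s4 -1-> s0 -1-> s3 -1-> s3 -0-> s4 -0-> s2
First repeat at step 2: s3 was already visited.

The earliest repeat is at step j = 2: D is in s3, which it already visited at step i = 1.
Pumping length from the standard proof: p = 5 (the number of states). The repeated state found above gives |xy| = j ≤ 5 and |y| = j − i ≥ 1.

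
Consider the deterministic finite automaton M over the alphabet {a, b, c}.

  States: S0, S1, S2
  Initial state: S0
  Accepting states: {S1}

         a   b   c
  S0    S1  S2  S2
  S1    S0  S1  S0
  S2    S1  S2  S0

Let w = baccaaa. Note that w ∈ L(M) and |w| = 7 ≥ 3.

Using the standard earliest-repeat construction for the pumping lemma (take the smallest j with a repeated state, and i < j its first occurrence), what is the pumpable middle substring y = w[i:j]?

bac

State sequence: S0 -b-> S2 -a-> S1 -c-> S0 -c-> S2 -a-> S1 -a-> S0 -a-> S1
First repeat at step 3: S0 was already visited.

So i = 0, j = 3, giving x = w[0:0] = ε, y = w[0:3] = bac, z = w[3:7] = caaa.
Check: |xy| = 3 ≤ 3 and |y| = 3 ≥ 1. Reading y takes M from S0 back to S0, so every xyⁱz is accepted.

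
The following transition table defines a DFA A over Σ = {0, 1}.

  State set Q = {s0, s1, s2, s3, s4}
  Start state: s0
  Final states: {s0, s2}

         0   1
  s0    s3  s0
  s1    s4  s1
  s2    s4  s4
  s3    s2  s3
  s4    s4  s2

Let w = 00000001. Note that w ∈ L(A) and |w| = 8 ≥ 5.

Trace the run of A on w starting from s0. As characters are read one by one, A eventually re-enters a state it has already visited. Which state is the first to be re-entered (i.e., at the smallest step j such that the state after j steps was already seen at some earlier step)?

s4

Run of A on w = 0 0 0 0 0 0 0 1:
  step 0: s0  (start)
  step 1: s3  (read 0: s0→s3)
  step 2: s2  (read 0: s3→s2)
  step 3: s4  (read 0: s2→s4)
  step 4: s4  (read 0: s4→s4)   ← first repeat (s4 seen earlier)
  step 5: s4  (read 0: s4→s4)
  step 6: s4  (read 0: s4→s4)
  step 7: s4  (read 0: s4→s4)
  step 8: s2  (read 1: s4→s2)

The earliest repeat is at step j = 4: A is in s4, which it already visited at step i = 3.
Since A has 5 states, any run of length ≥ 5 visits 5+1 states, so by pigeonhole some state repeats within the first 5 steps — that repeat gives the pumpable loop.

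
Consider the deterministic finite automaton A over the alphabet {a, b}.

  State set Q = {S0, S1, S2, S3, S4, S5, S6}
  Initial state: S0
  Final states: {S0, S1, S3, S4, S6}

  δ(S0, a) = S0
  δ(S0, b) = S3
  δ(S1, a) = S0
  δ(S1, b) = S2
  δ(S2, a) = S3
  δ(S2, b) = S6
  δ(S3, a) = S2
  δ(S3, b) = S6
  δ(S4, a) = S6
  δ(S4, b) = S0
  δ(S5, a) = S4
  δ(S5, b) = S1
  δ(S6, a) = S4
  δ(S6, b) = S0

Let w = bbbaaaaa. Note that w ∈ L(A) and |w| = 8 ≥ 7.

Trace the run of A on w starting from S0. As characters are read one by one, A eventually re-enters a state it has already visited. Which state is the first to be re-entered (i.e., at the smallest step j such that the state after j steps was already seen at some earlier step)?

Run of A on w = b b b a a a a a:
  step 0: S0  (start)
  step 1: S3  (read b: S0→S3)
  step 2: S6  (read b: S3→S6)
  step 3: S0  (read b: S6→S0)   ← first repeat (S0 seen earlier)
  step 4: S0  (read a: S0→S0)
  step 5: S0  (read a: S0→S0)
  step 6: S0  (read a: S0→S0)
  step 7: S0  (read a: S0→S0)
  step 8: S0  (read a: S0→S0)

The earliest repeat is at step j = 3: A is in S0, which it already visited at step i = 0.
Since A has 7 states, any run of length ≥ 7 visits 7+1 states, so by pigeonhole some state repeats within the first 7 steps — that repeat gives the pumpable loop.

S0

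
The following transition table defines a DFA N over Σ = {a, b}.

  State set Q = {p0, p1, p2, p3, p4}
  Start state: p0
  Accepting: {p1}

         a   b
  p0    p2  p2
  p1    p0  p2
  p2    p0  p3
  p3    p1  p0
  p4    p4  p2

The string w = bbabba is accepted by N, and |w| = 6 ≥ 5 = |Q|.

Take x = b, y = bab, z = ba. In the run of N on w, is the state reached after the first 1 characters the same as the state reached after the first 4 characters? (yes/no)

Run of N on the first 4 characters of w = b b a b:
  step 0: p0  (start)
  step 1: p2  (read b: p0→p2)
  step 2: p3  (read b: p2→p3)
  step 3: p1  (read a: p3→p1)
  step 4: p2  (read b: p1→p2)

After x (step 1): p2. After xy (step 4): p2.
They match, so y = bab drives N around a cycle from p2 back to itself; pumping y any number of times keeps N in p2 before reading z, and xyⁱz ∈ L(N) for every i ≥ 0.

yes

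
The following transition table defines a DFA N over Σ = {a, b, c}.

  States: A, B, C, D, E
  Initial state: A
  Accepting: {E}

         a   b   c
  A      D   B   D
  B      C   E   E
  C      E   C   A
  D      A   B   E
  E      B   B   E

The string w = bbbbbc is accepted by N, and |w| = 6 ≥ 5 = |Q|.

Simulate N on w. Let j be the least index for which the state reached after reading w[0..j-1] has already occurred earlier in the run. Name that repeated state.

B

State sequence: A -b-> B -b-> E -b-> B -b-> E -b-> B -c-> E
First repeat at step 3: B was already visited.

The earliest repeat is at step j = 3: N is in B, which it already visited at step i = 1.
With |Q| = 5, pigeonhole forces a state repeat no later than step 5; the substring read between the first and second visits to that state can be pumped.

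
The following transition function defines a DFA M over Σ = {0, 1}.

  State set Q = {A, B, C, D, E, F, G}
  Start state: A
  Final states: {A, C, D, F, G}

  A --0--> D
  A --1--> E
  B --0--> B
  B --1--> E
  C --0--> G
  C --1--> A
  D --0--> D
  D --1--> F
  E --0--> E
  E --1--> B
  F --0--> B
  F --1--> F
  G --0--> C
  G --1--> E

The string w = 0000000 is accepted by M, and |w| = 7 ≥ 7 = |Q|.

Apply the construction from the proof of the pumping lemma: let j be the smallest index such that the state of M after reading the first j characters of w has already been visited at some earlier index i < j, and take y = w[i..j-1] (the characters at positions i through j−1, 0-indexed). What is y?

Run of M on w = 0 0 0 0 0 0 0:
  step 0: A  (start)
  step 1: D  (read 0: A→D)
  step 2: D  (read 0: D→D)   ← first repeat (D seen earlier)
  step 3: D  (read 0: D→D)
  step 4: D  (read 0: D→D)
  step 5: D  (read 0: D→D)
  step 6: D  (read 0: D→D)
  step 7: D  (read 0: D→D)

So i = 1, j = 2, giving x = w[0:1] = 0, y = w[1:2] = 0, z = w[2:7] = 00000.
Check: |xy| = 2 ≤ 7 and |y| = 1 ≥ 1. Reading y takes M from D back to D, so every xyⁱz is accepted.
Pumping length from the standard proof: p = 7 (the number of states). The repeated state found above gives |xy| = j ≤ 7 and |y| = j − i ≥ 1.

0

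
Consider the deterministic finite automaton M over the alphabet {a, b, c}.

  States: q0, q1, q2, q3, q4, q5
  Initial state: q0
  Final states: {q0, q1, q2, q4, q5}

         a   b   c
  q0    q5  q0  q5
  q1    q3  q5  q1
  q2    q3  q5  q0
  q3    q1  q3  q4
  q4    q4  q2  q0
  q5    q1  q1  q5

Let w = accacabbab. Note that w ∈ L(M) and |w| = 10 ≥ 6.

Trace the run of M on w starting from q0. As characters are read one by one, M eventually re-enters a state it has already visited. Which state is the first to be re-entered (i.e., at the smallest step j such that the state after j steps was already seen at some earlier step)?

q5

State sequence: q0 -a-> q5 -c-> q5 -c-> q5 -a-> q1 -c-> q1 -a-> q3 -b-> q3 -b-> q3 -a-> q1 -b-> q5
First repeat at step 2: q5 was already visited.

The earliest repeat is at step j = 2: M is in q5, which it already visited at step i = 1.
Since M has 6 states, any run of length ≥ 6 visits 6+1 states, so by pigeonhole some state repeats within the first 6 steps — that repeat gives the pumpable loop.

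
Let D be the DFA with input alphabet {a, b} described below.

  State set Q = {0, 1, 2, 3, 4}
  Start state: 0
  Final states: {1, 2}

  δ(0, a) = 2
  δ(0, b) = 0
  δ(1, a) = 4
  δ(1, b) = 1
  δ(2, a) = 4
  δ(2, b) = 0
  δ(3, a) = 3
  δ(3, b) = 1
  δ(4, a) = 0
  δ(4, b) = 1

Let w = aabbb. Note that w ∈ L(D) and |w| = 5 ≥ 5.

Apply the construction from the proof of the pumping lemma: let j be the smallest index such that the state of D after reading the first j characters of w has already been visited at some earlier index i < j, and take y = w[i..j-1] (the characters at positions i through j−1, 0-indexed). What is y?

b

Run of D on w = a a b b b:
  step 0: 0  (start)
  step 1: 2  (read a: 0→2)
  step 2: 4  (read a: 2→4)
  step 3: 1  (read b: 4→1)
  step 4: 1  (read b: 1→1)   ← first repeat (1 seen earlier)
  step 5: 1  (read b: 1→1)

So i = 3, j = 4, giving x = w[0:3] = aab, y = w[3:4] = b, z = w[4:5] = b.
Check: |xy| = 4 ≤ 5 and |y| = 1 ≥ 1. Reading y takes D from 1 back to 1, so every xyⁱz is accepted.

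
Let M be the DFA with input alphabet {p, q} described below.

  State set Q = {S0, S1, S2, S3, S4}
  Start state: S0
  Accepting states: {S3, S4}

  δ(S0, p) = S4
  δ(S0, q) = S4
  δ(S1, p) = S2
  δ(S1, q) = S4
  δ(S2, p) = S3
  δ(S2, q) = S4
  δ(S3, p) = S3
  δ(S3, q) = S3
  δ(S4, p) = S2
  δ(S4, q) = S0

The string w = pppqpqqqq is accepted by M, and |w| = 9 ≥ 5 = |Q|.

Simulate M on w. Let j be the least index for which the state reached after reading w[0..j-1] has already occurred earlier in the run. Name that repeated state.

State sequence: S0 -p-> S4 -p-> S2 -p-> S3 -q-> S3 -p-> S3 -q-> S3 -q-> S3 -q-> S3 -q-> S3
First repeat at step 4: S3 was already visited.

The earliest repeat is at step j = 4: M is in S3, which it already visited at step i = 3.

S3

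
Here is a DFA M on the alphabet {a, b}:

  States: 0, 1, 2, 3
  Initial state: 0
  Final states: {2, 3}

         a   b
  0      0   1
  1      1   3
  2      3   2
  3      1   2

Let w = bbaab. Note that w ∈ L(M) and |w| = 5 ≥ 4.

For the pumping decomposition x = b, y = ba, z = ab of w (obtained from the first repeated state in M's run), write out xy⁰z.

xy⁰z = xz = b·ab = bab.
Reading y = ba takes M from 1 back to 1, so after x the machine is still in 1, and z then leads to the accepting state 3. Hence bab ∈ L(M).

bab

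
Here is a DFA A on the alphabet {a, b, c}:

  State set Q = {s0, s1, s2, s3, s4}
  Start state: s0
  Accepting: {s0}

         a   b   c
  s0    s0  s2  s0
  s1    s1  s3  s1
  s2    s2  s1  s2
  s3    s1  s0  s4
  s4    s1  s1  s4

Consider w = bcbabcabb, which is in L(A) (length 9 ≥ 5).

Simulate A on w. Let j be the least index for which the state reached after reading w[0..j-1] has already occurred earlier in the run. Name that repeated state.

Run of A on w = b c b a b c a b b:
  step 0: s0  (start)
  step 1: s2  (read b: s0→s2)
  step 2: s2  (read c: s2→s2)   ← first repeat (s2 seen earlier)
  step 3: s1  (read b: s2→s1)
  step 4: s1  (read a: s1→s1)
  step 5: s3  (read b: s1→s3)
  step 6: s4  (read c: s3→s4)
  step 7: s1  (read a: s4→s1)
  step 8: s3  (read b: s1→s3)
  step 9: s0  (read b: s3→s0)

The earliest repeat is at step j = 2: A is in s2, which it already visited at step i = 1.
The DFA has 5 states, so the proof of the pumping lemma guarantees a repeated state among the first 5+1 visited; the segment between the two visits is the pumpable y.

s2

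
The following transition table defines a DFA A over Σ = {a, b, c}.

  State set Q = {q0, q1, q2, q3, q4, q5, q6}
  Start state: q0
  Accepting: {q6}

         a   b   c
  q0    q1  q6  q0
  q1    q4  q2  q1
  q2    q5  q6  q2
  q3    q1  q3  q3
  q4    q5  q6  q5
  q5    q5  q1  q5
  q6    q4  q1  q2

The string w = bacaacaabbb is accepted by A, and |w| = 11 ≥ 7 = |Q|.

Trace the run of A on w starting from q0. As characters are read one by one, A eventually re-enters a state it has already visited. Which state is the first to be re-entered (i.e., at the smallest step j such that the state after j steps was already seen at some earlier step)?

Run of A on w = b a c a a c a a b b b:
  step 0: q0  (start)
  step 1: q6  (read b: q0→q6)
  step 2: q4  (read a: q6→q4)
  step 3: q5  (read c: q4→q5)
  step 4: q5  (read a: q5→q5)   ← first repeat (q5 seen earlier)
  step 5: q5  (read a: q5→q5)
  step 6: q5  (read c: q5→q5)
  step 7: q5  (read a: q5→q5)
  step 8: q5  (read a: q5→q5)
  step 9: q1  (read b: q5→q1)
  step 10: q2  (read b: q1→q2)
  step 11: q6  (read b: q2→q6)

The earliest repeat is at step j = 4: A is in q5, which it already visited at step i = 3.

q5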